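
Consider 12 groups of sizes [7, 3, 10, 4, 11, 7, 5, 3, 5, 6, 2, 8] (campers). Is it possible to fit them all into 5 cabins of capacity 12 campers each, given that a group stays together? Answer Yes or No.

Total = 71 campers; ⌈71/12⌉ = 6.
At least 6 cabins are required, but only 5 are allowed.

No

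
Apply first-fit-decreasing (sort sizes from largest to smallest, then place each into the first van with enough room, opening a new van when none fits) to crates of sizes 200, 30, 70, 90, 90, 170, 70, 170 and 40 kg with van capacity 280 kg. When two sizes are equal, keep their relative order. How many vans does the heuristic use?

4

Sorted descending: 200, 170, 170, 90, 90, 70, 70, 40, 30.
  200 → van 1 (new)  [load 200/280]
  170 → van 2 (new)  [load 170/280]
  170 → van 3 (new)  [load 170/280]
  90 → van 2  [load 260/280]
  90 → van 3  [load 260/280]
  70 → van 1  [load 270/280]
  70 → van 4 (new)  [load 70/280]
  40 → van 4  [load 110/280]
  30 → van 4  [load 140/280]
4 vans opened.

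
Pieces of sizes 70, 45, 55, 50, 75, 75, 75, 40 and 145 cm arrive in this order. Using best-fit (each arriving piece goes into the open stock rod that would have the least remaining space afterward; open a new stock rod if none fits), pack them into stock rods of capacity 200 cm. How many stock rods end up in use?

  70 → stock rod 1 (new)  [load 70/200]
  45 → stock rod 1  [load 115/200]
  55 → stock rod 1  [load 170/200]
  50 → stock rod 2 (new)  [load 50/200]
  75 → stock rod 2  [load 125/200]
  75 → stock rod 2  [load 200/200]
  75 → stock rod 3 (new)  [load 75/200]
  40 → stock rod 3  [load 115/200]
  145 → stock rod 4 (new)  [load 145/200]
4 stock rods opened.

4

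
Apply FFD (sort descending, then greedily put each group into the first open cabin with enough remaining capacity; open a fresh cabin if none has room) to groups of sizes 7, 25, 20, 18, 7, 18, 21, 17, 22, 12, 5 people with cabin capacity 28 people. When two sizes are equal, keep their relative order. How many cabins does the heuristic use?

8

Sorted descending: 25, 22, 21, 20, 18, 18, 17, 12, 7, 7, 5.
  25 → cabin 1 (new)  [load 25/28]
  22 → cabin 2 (new)  [load 22/28]
  21 → cabin 3 (new)  [load 21/28]
  20 → cabin 4 (new)  [load 20/28]
  18 → cabin 5 (new)  [load 18/28]
  18 → cabin 6 (new)  [load 18/28]
  17 → cabin 7 (new)  [load 17/28]
  12 → cabin 8 (new)  [load 12/28]
  7 → cabin 3  [load 28/28]
  7 → cabin 4  [load 27/28]
  5 → cabin 2  [load 27/28]
8 cabins opened.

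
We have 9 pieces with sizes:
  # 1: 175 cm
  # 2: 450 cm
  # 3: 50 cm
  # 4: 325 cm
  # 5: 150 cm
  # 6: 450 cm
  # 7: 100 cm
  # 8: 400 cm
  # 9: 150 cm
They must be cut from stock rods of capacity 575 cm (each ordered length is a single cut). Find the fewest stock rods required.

Total = 450 + 450 + 400 + 325 + 175 + 150 + 150 + 100 + 50 = 2250 cm.
Lower bound: ⌈2250/575⌉ = 4 stock rods.
A packing using 5 stock rods:
  stock rod 1: 450 + 100 = 550
  stock rod 2: 450 + 50 = 500
  stock rod 3: 400 + 175 = 575
  stock rod 4: 325 + 150 = 475
  stock rod 5: 150 = 150
No arrangement into 4 stock rods stays within capacity, so 5 is optimal.

5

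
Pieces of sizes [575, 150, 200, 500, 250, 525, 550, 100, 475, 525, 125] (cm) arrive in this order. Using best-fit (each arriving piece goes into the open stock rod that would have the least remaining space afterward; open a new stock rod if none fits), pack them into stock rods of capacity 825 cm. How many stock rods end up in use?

6

  575 → stock rod 1 (new)  [load 575/825]
  150 → stock rod 1  [load 725/825]
  200 → stock rod 2 (new)  [load 200/825]
  500 → stock rod 2  [load 700/825]
  250 → stock rod 3 (new)  [load 250/825]
  525 → stock rod 3  [load 775/825]
  550 → stock rod 4 (new)  [load 550/825]
  100 → stock rod 1  [load 825/825]
  475 → stock rod 5 (new)  [load 475/825]
  525 → stock rod 6 (new)  [load 525/825]
  125 → stock rod 2  [load 825/825]
6 stock rods opened.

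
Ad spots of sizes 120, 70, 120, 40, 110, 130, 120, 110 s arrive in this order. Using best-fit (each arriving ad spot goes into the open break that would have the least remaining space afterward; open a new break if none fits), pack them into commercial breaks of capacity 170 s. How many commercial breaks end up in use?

  120 → break 1 (new)  [load 120/170]
  70 → break 2 (new)  [load 70/170]
  120 → break 3 (new)  [load 120/170]
  40 → break 1  [load 160/170]
  110 → break 4 (new)  [load 110/170]
  130 → break 5 (new)  [load 130/170]
  120 → break 6 (new)  [load 120/170]
  110 → break 7 (new)  [load 110/170]
7 commercial breaks opened.

7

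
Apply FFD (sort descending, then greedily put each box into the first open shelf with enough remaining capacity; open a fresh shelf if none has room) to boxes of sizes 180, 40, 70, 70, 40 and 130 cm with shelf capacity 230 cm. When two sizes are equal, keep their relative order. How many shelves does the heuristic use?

3

Sorted descending: 180, 130, 70, 70, 40, 40.
  180 → shelf 1 (new)  [load 180/230]
  130 → shelf 2 (new)  [load 130/230]
  70 → shelf 2  [load 200/230]
  70 → shelf 3 (new)  [load 70/230]
  40 → shelf 1  [load 220/230]
  40 → shelf 3  [load 110/230]
3 shelves opened.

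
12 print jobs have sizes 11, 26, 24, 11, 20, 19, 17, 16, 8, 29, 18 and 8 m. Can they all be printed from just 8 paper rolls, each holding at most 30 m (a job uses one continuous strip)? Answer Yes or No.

Yes

A valid assignment using 8 paper rolls:
  roll 1: 29 = 29
  roll 2: 26 = 26
  roll 3: 24 = 24
  roll 4: 20 + 8 = 28
  roll 5: 19 + 11 = 30
  roll 6: 18 + 11 = 29
  roll 7: 17 + 8 = 25
  roll 8: 16 = 16
Every load is within 30 m, so 8 paper rolls suffice.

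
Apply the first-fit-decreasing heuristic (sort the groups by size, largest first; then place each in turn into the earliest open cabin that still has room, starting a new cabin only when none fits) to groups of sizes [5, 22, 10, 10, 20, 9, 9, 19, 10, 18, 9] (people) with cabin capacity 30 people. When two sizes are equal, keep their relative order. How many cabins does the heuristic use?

5

Sorted descending: 22, 20, 19, 18, 10, 10, 10, 9, 9, 9, 5.
  22 → cabin 1 (new)  [load 22/30]
  20 → cabin 2 (new)  [load 20/30]
  19 → cabin 3 (new)  [load 19/30]
  18 → cabin 4 (new)  [load 18/30]
  10 → cabin 2  [load 30/30]
  10 → cabin 3  [load 29/30]
  10 → cabin 4  [load 28/30]
  9 → cabin 5 (new)  [load 9/30]
  9 → cabin 5  [load 18/30]
  9 → cabin 5  [load 27/30]
  5 → cabin 1  [load 27/30]
5 cabins opened.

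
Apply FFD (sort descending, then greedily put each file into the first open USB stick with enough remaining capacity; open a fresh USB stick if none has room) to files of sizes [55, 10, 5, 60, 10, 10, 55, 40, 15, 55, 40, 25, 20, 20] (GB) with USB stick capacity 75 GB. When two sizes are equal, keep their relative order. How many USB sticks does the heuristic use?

6

Sorted descending: 60, 55, 55, 55, 40, 40, 25, 20, 20, 15, 10, 10, 10, 5.
  60 → USB stick 1 (new)  [load 60/75]
  55 → USB stick 2 (new)  [load 55/75]
  55 → USB stick 3 (new)  [load 55/75]
  55 → USB stick 4 (new)  [load 55/75]
  40 → USB stick 5 (new)  [load 40/75]
  40 → USB stick 6 (new)  [load 40/75]
  25 → USB stick 5  [load 65/75]
  20 → USB stick 2  [load 75/75]
  20 → USB stick 3  [load 75/75]
  15 → USB stick 1  [load 75/75]
  10 → USB stick 4  [load 65/75]
  10 → USB stick 4  [load 75/75]
  10 → USB stick 5  [load 75/75]
  5 → USB stick 6  [load 45/75]
6 USB sticks opened.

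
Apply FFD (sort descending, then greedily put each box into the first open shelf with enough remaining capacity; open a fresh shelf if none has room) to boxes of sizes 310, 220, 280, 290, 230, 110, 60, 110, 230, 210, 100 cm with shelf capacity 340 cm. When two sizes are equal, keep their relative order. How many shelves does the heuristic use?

7

Sorted descending: 310, 290, 280, 230, 230, 220, 210, 110, 110, 100, 60.
  310 → shelf 1 (new)  [load 310/340]
  290 → shelf 2 (new)  [load 290/340]
  280 → shelf 3 (new)  [load 280/340]
  230 → shelf 4 (new)  [load 230/340]
  230 → shelf 5 (new)  [load 230/340]
  220 → shelf 6 (new)  [load 220/340]
  210 → shelf 7 (new)  [load 210/340]
  110 → shelf 4  [load 340/340]
  110 → shelf 5  [load 340/340]
  100 → shelf 6  [load 320/340]
  60 → shelf 3  [load 340/340]
7 shelves opened.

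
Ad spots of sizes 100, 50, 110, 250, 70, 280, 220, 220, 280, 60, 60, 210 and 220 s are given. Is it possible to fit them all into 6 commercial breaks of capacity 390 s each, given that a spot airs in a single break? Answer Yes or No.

Total = 2130 s; ⌈2130/390⌉ = 6.
7 ad spots each exceed half the capacity and cannot share a break, forcing at least 7 commercial breaks.
At least 7 commercial breaks are required, but only 6 are allowed.

No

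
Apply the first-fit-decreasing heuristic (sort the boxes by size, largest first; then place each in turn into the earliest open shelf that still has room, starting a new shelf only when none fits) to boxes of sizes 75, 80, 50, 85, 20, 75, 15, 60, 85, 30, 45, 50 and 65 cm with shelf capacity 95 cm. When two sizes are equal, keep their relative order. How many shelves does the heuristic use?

Sorted descending: 85, 85, 80, 75, 75, 65, 60, 50, 50, 45, 30, 20, 15.
  85 → shelf 1 (new)  [load 85/95]
  85 → shelf 2 (new)  [load 85/95]
  80 → shelf 3 (new)  [load 80/95]
  75 → shelf 4 (new)  [load 75/95]
  75 → shelf 5 (new)  [load 75/95]
  65 → shelf 6 (new)  [load 65/95]
  60 → shelf 7 (new)  [load 60/95]
  50 → shelf 8 (new)  [load 50/95]
  50 → shelf 9 (new)  [load 50/95]
  45 → shelf 8  [load 95/95]
  30 → shelf 6  [load 95/95]
  20 → shelf 4  [load 95/95]
  15 → shelf 3  [load 95/95]
9 shelves opened.

9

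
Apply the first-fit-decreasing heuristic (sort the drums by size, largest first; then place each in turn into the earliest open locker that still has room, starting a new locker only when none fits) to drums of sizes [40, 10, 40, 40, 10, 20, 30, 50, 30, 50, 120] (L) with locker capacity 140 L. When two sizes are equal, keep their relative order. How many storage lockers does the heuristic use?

Sorted descending: 120, 50, 50, 40, 40, 40, 30, 30, 20, 10, 10.
  120 → locker 1 (new)  [load 120/140]
  50 → locker 2 (new)  [load 50/140]
  50 → locker 2  [load 100/140]
  40 → locker 2  [load 140/140]
  40 → locker 3 (new)  [load 40/140]
  40 → locker 3  [load 80/140]
  30 → locker 3  [load 110/140]
  30 → locker 3  [load 140/140]
  20 → locker 1  [load 140/140]
  10 → locker 4 (new)  [load 10/140]
  10 → locker 4  [load 20/140]
4 storage lockers opened.

4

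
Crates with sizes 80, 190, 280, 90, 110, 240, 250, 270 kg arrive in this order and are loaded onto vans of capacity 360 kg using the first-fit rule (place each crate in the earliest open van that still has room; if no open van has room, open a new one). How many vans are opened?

  80 → van 1 (new)  [load 80/360]
  190 → van 1  [load 270/360]
  280 → van 2 (new)  [load 280/360]
  90 → van 1  [load 360/360]
  110 → van 3 (new)  [load 110/360]
  240 → van 3  [load 350/360]
  250 → van 4 (new)  [load 250/360]
  270 → van 5 (new)  [load 270/360]
5 vans opened.

5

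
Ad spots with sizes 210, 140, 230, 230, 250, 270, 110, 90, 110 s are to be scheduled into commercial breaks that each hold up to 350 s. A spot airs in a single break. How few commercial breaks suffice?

5

Total = 270 + 250 + 230 + 230 + 210 + 140 + 110 + 110 + 90 = 1640 s.
Lower bound: ⌈1640/350⌉ = 5 commercial breaks.
A packing using 5 commercial breaks:
  break 1: 270 = 270
  break 2: 250 + 90 = 340
  break 3: 230 + 110 = 340
  break 4: 230 + 110 = 340
  break 5: 210 + 140 = 350
This matches the lower bound, so 5 is optimal.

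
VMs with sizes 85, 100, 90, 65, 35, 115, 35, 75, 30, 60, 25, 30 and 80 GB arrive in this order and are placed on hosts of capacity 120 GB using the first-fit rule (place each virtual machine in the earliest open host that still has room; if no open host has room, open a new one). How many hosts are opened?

  85 → host 1 (new)  [load 85/120]
  100 → host 2 (new)  [load 100/120]
  90 → host 3 (new)  [load 90/120]
  65 → host 4 (new)  [load 65/120]
  35 → host 1  [load 120/120]
  115 → host 5 (new)  [load 115/120]
  35 → host 4  [load 100/120]
  75 → host 6 (new)  [load 75/120]
  30 → host 3  [load 120/120]
  60 → host 7 (new)  [load 60/120]
  25 → host 6  [load 100/120]
  30 → host 7  [load 90/120]
  80 → host 8 (new)  [load 80/120]
8 hosts opened.

8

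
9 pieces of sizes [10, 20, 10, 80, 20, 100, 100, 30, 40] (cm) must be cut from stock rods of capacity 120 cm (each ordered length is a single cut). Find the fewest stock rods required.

Total = 100 + 100 + 80 + 40 + 30 + 20 + 20 + 10 + 10 = 410 cm.
Lower bound: ⌈410/120⌉ = 4 stock rods.
A packing using 4 stock rods:
  stock rod 1: 100 + 20 = 120
  stock rod 2: 100 + 20 = 120
  stock rod 3: 80 + 40 = 120
  stock rod 4: 30 + 10 + 10 = 50
This matches the lower bound, so 4 is optimal.

4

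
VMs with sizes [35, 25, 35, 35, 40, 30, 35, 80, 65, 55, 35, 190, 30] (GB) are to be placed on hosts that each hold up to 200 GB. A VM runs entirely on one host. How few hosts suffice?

Total = 190 + 80 + 65 + 55 + 40 + 35 + 35 + 35 + 35 + 35 + 30 + 30 + 25 = 690 GB.
Lower bound: ⌈690/200⌉ = 4 hosts.
A packing using 4 hosts:
  host 1: 190 = 190
  host 2: 80 + 65 + 55 = 200
  host 3: 40 + 35 + 35 + 35 + 35 = 180
  host 4: 35 + 30 + 30 + 25 = 120
This matches the lower bound, so 4 is optimal.

4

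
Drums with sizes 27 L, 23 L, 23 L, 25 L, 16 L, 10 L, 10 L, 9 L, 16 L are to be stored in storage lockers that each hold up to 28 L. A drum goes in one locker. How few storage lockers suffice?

7

Total = 27 + 25 + 23 + 23 + 16 + 16 + 10 + 10 + 9 = 159 L.
Lower bound: ⌈159/28⌉ = 6 storage lockers.
A packing using 7 storage lockers:
  locker 1: 27 = 27
  locker 2: 25 = 25
  locker 3: 23 = 23
  locker 4: 23 = 23
  locker 5: 16 + 10 = 26
  locker 6: 16 + 10 = 26
  locker 7: 9 = 9
No arrangement into 6 storage lockers stays within capacity, so 7 is optimal.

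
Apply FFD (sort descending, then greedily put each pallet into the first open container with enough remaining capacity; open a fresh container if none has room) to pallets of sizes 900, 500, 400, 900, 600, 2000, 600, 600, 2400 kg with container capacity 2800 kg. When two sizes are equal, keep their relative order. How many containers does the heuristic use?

4

Sorted descending: 2400, 2000, 900, 900, 600, 600, 600, 500, 400.
  2400 → container 1 (new)  [load 2400/2800]
  2000 → container 2 (new)  [load 2000/2800]
  900 → container 3 (new)  [load 900/2800]
  900 → container 3  [load 1800/2800]
  600 → container 2  [load 2600/2800]
  600 → container 3  [load 2400/2800]
  600 → container 4 (new)  [load 600/2800]
  500 → container 4  [load 1100/2800]
  400 → container 1  [load 2800/2800]
4 containers opened.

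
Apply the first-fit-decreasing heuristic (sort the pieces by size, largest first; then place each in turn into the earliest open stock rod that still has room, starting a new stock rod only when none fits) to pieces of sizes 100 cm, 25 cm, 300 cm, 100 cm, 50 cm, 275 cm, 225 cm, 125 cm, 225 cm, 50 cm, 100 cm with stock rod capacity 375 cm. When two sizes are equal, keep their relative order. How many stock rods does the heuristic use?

5

Sorted descending: 300, 275, 225, 225, 125, 100, 100, 100, 50, 50, 25.
  300 → stock rod 1 (new)  [load 300/375]
  275 → stock rod 2 (new)  [load 275/375]
  225 → stock rod 3 (new)  [load 225/375]
  225 → stock rod 4 (new)  [load 225/375]
  125 → stock rod 3  [load 350/375]
  100 → stock rod 2  [load 375/375]
  100 → stock rod 4  [load 325/375]
  100 → stock rod 5 (new)  [load 100/375]
  50 → stock rod 1  [load 350/375]
  50 → stock rod 4  [load 375/375]
  25 → stock rod 1  [load 375/375]
5 stock rods opened.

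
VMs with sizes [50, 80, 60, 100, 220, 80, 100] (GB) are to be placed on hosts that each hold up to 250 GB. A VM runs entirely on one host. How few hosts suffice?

Total = 220 + 100 + 100 + 80 + 80 + 60 + 50 = 690 GB.
Lower bound: ⌈690/250⌉ = 3 hosts.
A packing using 3 hosts:
  host 1: 220 = 220
  host 2: 100 + 100 + 50 = 250
  host 3: 80 + 80 + 60 = 220
This matches the lower bound, so 3 is optimal.

3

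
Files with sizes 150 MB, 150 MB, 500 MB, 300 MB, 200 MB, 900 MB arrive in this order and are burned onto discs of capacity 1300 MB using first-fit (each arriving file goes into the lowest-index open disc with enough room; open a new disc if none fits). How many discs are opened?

  150 → disc 1 (new)  [load 150/1300]
  150 → disc 1  [load 300/1300]
  500 → disc 1  [load 800/1300]
  300 → disc 1  [load 1100/1300]
  200 → disc 1  [load 1300/1300]
  900 → disc 2 (new)  [load 900/1300]
2 discs opened.

2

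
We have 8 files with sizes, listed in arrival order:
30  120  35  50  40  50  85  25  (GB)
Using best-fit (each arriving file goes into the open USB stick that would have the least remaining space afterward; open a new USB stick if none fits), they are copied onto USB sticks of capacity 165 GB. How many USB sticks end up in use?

  30 → USB stick 1 (new)  [load 30/165]
  120 → USB stick 1  [load 150/165]
  35 → USB stick 2 (new)  [load 35/165]
  50 → USB stick 2  [load 85/165]
  40 → USB stick 2  [load 125/165]
  50 → USB stick 3 (new)  [load 50/165]
  85 → USB stick 3  [load 135/165]
  25 → USB stick 3  [load 160/165]
3 USB sticks opened.

3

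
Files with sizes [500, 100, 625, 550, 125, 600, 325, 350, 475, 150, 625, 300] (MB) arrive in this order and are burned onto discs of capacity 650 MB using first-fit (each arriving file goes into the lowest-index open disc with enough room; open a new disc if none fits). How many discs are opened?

  500 → disc 1 (new)  [load 500/650]
  100 → disc 1  [load 600/650]
  625 → disc 2 (new)  [load 625/650]
  550 → disc 3 (new)  [load 550/650]
  125 → disc 4 (new)  [load 125/650]
  600 → disc 5 (new)  [load 600/650]
  325 → disc 4  [load 450/650]
  350 → disc 6 (new)  [load 350/650]
  475 → disc 7 (new)  [load 475/650]
  150 → disc 4  [load 600/650]
  625 → disc 8 (new)  [load 625/650]
  300 → disc 6  [load 650/650]
8 discs opened.

8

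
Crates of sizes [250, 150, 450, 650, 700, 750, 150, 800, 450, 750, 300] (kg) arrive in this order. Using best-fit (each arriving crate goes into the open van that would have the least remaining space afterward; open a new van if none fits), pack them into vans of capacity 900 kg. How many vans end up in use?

7

  250 → van 1 (new)  [load 250/900]
  150 → van 1  [load 400/900]
  450 → van 1  [load 850/900]
  650 → van 2 (new)  [load 650/900]
  700 → van 3 (new)  [load 700/900]
  750 → van 4 (new)  [load 750/900]
  150 → van 4  [load 900/900]
  800 → van 5 (new)  [load 800/900]
  450 → van 6 (new)  [load 450/900]
  750 → van 7 (new)  [load 750/900]
  300 → van 6  [load 750/900]
7 vans opened.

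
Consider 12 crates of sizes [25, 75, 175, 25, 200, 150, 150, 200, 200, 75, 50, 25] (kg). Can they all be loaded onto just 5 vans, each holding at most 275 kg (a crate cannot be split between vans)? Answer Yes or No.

No

Total = 1350 kg; ⌈1350/275⌉ = 5.
6 crates each exceed half the capacity and cannot share a van, forcing at least 6 vans.
At least 6 vans are required, but only 5 are allowed.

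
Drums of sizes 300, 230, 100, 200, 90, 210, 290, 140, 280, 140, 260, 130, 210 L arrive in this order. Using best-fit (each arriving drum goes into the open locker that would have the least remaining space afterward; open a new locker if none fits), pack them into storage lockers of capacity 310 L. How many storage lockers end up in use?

10

  300 → locker 1 (new)  [load 300/310]
  230 → locker 2 (new)  [load 230/310]
  100 → locker 3 (new)  [load 100/310]
  200 → locker 3  [load 300/310]
  90 → locker 4 (new)  [load 90/310]
  210 → locker 4  [load 300/310]
  290 → locker 5 (new)  [load 290/310]
  140 → locker 6 (new)  [load 140/310]
  280 → locker 7 (new)  [load 280/310]
  140 → locker 6  [load 280/310]
  260 → locker 8 (new)  [load 260/310]
  130 → locker 9 (new)  [load 130/310]
  210 → locker 10 (new)  [load 210/310]
10 storage lockers opened.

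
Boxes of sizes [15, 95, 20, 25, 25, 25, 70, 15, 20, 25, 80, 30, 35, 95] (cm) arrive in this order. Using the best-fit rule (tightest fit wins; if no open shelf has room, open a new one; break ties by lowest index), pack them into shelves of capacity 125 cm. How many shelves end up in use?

  15 → shelf 1 (new)  [load 15/125]
  95 → shelf 1  [load 110/125]
  20 → shelf 2 (new)  [load 20/125]
  25 → shelf 2  [load 45/125]
  25 → shelf 2  [load 70/125]
  25 → shelf 2  [load 95/125]
  70 → shelf 3 (new)  [load 70/125]
  15 → shelf 1  [load 125/125]
  20 → shelf 2  [load 115/125]
  25 → shelf 3  [load 95/125]
  80 → shelf 4 (new)  [load 80/125]
  30 → shelf 3  [load 125/125]
  35 → shelf 4  [load 115/125]
  95 → shelf 5 (new)  [load 95/125]
5 shelves opened.

5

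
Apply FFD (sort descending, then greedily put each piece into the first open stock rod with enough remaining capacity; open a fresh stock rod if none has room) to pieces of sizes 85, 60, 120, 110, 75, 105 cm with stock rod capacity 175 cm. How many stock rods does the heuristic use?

4

Sorted descending: 120, 110, 105, 85, 75, 60.
  120 → stock rod 1 (new)  [load 120/175]
  110 → stock rod 2 (new)  [load 110/175]
  105 → stock rod 3 (new)  [load 105/175]
  85 → stock rod 4 (new)  [load 85/175]
  75 → stock rod 4  [load 160/175]
  60 → stock rod 2  [load 170/175]
4 stock rods opened.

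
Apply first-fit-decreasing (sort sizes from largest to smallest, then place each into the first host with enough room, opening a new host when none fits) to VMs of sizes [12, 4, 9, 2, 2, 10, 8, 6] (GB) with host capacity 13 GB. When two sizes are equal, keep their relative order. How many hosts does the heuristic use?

5

Sorted descending: 12, 10, 9, 8, 6, 4, 2, 2.
  12 → host 1 (new)  [load 12/13]
  10 → host 2 (new)  [load 10/13]
  9 → host 3 (new)  [load 9/13]
  8 → host 4 (new)  [load 8/13]
  6 → host 5 (new)  [load 6/13]
  4 → host 3  [load 13/13]
  2 → host 2  [load 12/13]
  2 → host 4  [load 10/13]
5 hosts opened.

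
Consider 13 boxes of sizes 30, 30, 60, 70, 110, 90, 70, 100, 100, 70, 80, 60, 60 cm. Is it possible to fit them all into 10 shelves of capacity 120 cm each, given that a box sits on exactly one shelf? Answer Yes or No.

A valid assignment using 10 shelves:
  shelf 1: 110 = 110
  shelf 2: 100 = 100
  shelf 3: 100 = 100
  shelf 4: 90 + 30 = 120
  shelf 5: 80 + 30 = 110
  shelf 6: 70 = 70
  shelf 7: 70 = 70
  shelf 8: 70 = 70
  shelf 9: 60 + 60 = 120
  shelf 10: 60 = 60
Every load is within 120 cm, so 10 shelves suffice.

Yes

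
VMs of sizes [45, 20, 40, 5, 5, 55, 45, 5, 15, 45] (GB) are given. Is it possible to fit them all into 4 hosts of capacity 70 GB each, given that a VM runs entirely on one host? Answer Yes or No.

Total = 280 GB; ⌈280/70⌉ = 4.
5 VMs each exceed half the capacity and cannot share a host, forcing at least 5 hosts.
At least 5 hosts are required, but only 4 are allowed.

No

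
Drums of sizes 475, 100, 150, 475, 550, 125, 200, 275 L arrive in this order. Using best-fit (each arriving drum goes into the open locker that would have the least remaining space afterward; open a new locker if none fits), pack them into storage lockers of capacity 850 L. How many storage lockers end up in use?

  475 → locker 1 (new)  [load 475/850]
  100 → locker 1  [load 575/850]
  150 → locker 1  [load 725/850]
  475 → locker 2 (new)  [load 475/850]
  550 → locker 3 (new)  [load 550/850]
  125 → locker 1  [load 850/850]
  200 → locker 3  [load 750/850]
  275 → locker 2  [load 750/850]
3 storage lockers opened.

3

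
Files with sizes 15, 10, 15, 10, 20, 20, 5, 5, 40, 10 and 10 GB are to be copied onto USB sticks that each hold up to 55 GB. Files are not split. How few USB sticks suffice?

3

Total = 40 + 20 + 20 + 15 + 15 + 10 + 10 + 10 + 10 + 5 + 5 = 160 GB.
Lower bound: ⌈160/55⌉ = 3 USB sticks.
A packing using 3 USB sticks:
  USB stick 1: 40 + 15 = 55
  USB stick 2: 20 + 20 + 15 = 55
  USB stick 3: 10 + 10 + 10 + 10 + 5 + 5 = 50
This matches the lower bound, so 3 is optimal.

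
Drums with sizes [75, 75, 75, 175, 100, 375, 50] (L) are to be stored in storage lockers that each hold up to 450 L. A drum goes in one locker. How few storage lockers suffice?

3

Total = 375 + 175 + 100 + 75 + 75 + 75 + 50 = 925 L.
Lower bound: ⌈925/450⌉ = 3 storage lockers.
A packing using 3 storage lockers:
  locker 1: 375 + 75 = 450
  locker 2: 175 + 100 + 75 + 75 = 425
  locker 3: 50 = 50
This matches the lower bound, so 3 is optimal.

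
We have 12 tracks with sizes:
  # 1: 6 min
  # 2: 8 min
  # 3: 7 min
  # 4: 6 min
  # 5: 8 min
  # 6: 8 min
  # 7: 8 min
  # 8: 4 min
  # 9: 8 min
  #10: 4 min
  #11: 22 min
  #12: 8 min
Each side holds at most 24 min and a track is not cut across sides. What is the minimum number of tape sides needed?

Total = 22 + 8 + 8 + 8 + 8 + 8 + 8 + 7 + 6 + 6 + 4 + 4 = 97 min.
Lower bound: ⌈97/24⌉ = 5 tape sides.
A packing using 5 tape sides:
  side 1: 22 = 22
  side 2: 8 + 8 + 8 = 24
  side 3: 8 + 8 + 8 = 24
  side 4: 7 + 6 + 6 + 4 = 23
  side 5: 4 = 4
This matches the lower bound, so 5 is optimal.

5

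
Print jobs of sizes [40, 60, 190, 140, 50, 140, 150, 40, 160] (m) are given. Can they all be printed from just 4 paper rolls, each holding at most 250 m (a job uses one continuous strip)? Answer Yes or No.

No

Total = 970 m; ⌈970/250⌉ = 4.
5 print jobs each exceed half the capacity and cannot share a roll, forcing at least 5 paper rolls.
At least 5 paper rolls are required, but only 4 are allowed.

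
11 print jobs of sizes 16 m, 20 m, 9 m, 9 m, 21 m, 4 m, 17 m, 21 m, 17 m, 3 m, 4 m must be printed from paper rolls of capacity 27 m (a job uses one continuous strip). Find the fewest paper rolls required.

6

Total = 21 + 21 + 20 + 17 + 17 + 16 + 9 + 9 + 4 + 4 + 3 = 141 m.
Lower bound: ⌈141/27⌉ = 6 paper rolls.
A packing using 6 paper rolls:
  roll 1: 21 + 4 = 25
  roll 2: 21 + 4 = 25
  roll 3: 20 + 3 = 23
  roll 4: 17 + 9 = 26
  roll 5: 17 + 9 = 26
  roll 6: 16 = 16
This matches the lower bound, so 6 is optimal.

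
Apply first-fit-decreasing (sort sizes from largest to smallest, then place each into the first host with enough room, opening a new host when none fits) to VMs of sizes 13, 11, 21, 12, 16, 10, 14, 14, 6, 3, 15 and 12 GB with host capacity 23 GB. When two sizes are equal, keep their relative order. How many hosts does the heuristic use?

Sorted descending: 21, 16, 15, 14, 14, 13, 12, 12, 11, 10, 6, 3.
  21 → host 1 (new)  [load 21/23]
  16 → host 2 (new)  [load 16/23]
  15 → host 3 (new)  [load 15/23]
  14 → host 4 (new)  [load 14/23]
  14 → host 5 (new)  [load 14/23]
  13 → host 6 (new)  [load 13/23]
  12 → host 7 (new)  [load 12/23]
  12 → host 8 (new)  [load 12/23]
  11 → host 7  [load 23/23]
  10 → host 6  [load 23/23]
  6 → host 2  [load 22/23]
  3 → host 3  [load 18/23]
8 hosts opened.

8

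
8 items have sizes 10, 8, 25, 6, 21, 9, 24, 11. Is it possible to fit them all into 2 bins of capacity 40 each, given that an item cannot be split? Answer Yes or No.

No

Total = 114; ⌈114/40⌉ = 3.
At least 3 bins are required, but only 2 are allowed.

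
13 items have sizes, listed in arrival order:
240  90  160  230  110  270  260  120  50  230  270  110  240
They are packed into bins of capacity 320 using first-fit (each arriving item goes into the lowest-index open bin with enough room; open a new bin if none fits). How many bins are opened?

  240 → bin 1 (new)  [load 240/320]
  90 → bin 2 (new)  [load 90/320]
  160 → bin 2  [load 250/320]
  230 → bin 3 (new)  [load 230/320]
  110 → bin 4 (new)  [load 110/320]
  270 → bin 5 (new)  [load 270/320]
  260 → bin 6 (new)  [load 260/320]
  120 → bin 4  [load 230/320]
  50 → bin 1  [load 290/320]
  230 → bin 7 (new)  [load 230/320]
  270 → bin 8 (new)  [load 270/320]
  110 → bin 9 (new)  [load 110/320]
  240 → bin 10 (new)  [load 240/320]
10 bins opened.

10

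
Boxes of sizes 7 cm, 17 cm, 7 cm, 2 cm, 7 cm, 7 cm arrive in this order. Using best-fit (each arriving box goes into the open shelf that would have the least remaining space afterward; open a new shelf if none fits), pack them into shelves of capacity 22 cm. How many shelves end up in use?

  7 → shelf 1 (new)  [load 7/22]
  17 → shelf 2 (new)  [load 17/22]
  7 → shelf 1  [load 14/22]
  2 → shelf 2  [load 19/22]
  7 → shelf 1  [load 21/22]
  7 → shelf 3 (new)  [load 7/22]
3 shelves opened.

3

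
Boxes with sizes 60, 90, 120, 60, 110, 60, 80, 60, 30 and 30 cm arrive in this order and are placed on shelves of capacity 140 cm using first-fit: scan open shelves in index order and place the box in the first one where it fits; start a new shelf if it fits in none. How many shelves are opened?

6

  60 → shelf 1 (new)  [load 60/140]
  90 → shelf 2 (new)  [load 90/140]
  120 → shelf 3 (new)  [load 120/140]
  60 → shelf 1  [load 120/140]
  110 → shelf 4 (new)  [load 110/140]
  60 → shelf 5 (new)  [load 60/140]
  80 → shelf 5  [load 140/140]
  60 → shelf 6 (new)  [load 60/140]
  30 → shelf 2  [load 120/140]
  30 → shelf 4  [load 140/140]
6 shelves opened.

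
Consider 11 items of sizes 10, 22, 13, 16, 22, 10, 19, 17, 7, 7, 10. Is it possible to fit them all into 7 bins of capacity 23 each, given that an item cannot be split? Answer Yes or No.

No

Total = 153; ⌈153/23⌉ = 7.
The bound of 7 does not rule out 7, but exhaustive search shows no assignment into 7 bins of capacity 23 exists — the minimum is 8.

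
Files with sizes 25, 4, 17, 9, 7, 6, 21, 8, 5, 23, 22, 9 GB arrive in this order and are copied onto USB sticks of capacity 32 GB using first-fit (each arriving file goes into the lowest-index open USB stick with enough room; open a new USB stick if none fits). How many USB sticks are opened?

  25 → USB stick 1 (new)  [load 25/32]
  4 → USB stick 1  [load 29/32]
  17 → USB stick 2 (new)  [load 17/32]
  9 → USB stick 2  [load 26/32]
  7 → USB stick 3 (new)  [load 7/32]
  6 → USB stick 2  [load 32/32]
  21 → USB stick 3  [load 28/32]
  8 → USB stick 4 (new)  [load 8/32]
  5 → USB stick 4  [load 13/32]
  23 → USB stick 5 (new)  [load 23/32]
  22 → USB stick 6 (new)  [load 22/32]
  9 → USB stick 4  [load 22/32]
6 USB sticks opened.

6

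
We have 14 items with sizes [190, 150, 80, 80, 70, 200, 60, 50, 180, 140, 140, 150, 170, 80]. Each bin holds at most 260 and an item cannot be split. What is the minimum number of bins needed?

Total = 200 + 190 + 180 + 170 + 150 + 150 + 140 + 140 + 80 + 80 + 80 + 70 + 60 + 50 = 1740.
Lower bound: ⌈1740/260⌉ = 7 bins.
Also, 8 items each exceed 130, and no two of those can share a bin, so at least 8 bins are needed.
A packing using 8 bins:
  bin 1: 200 + 60 = 260
  bin 2: 190 + 70 = 260
  bin 3: 180 + 80 = 260
  bin 4: 170 + 80 = 250
  bin 5: 150 + 80 = 230
  bin 6: 150 + 50 = 200
  bin 7: 140 = 140
  bin 8: 140 = 140
This matches the lower bound, so 8 is optimal.

8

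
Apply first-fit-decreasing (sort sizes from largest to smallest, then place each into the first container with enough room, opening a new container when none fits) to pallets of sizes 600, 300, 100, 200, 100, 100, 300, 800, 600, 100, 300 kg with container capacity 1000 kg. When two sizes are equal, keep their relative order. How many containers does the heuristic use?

Sorted descending: 800, 600, 600, 300, 300, 300, 200, 100, 100, 100, 100.
  800 → container 1 (new)  [load 800/1000]
  600 → container 2 (new)  [load 600/1000]
  600 → container 3 (new)  [load 600/1000]
  300 → container 2  [load 900/1000]
  300 → container 3  [load 900/1000]
  300 → container 4 (new)  [load 300/1000]
  200 → container 1  [load 1000/1000]
  100 → container 2  [load 1000/1000]
  100 → container 3  [load 1000/1000]
  100 → container 4  [load 400/1000]
  100 → container 4  [load 500/1000]
4 containers opened.

4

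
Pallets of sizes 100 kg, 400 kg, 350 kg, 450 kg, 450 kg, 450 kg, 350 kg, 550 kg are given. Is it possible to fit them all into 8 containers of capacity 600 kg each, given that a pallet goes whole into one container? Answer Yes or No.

Yes

A valid assignment using 7 containers:
  container 1: 550 = 550
  container 2: 450 + 100 = 550
  container 3: 450 = 450
  container 4: 450 = 450
  container 5: 400 = 400
  container 6: 350 = 350
  container 7: 350 = 350
That uses only 7 ≤ 8, so 8 containers are enough.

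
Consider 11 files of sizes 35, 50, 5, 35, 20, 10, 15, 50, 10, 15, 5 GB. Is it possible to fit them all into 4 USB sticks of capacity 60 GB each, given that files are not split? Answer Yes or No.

Total = 250 GB; ⌈250/60⌉ = 5.
At least 5 USB sticks are required, but only 4 are allowed.

No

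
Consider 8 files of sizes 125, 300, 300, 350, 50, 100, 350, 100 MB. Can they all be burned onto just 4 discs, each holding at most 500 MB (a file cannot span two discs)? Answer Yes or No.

Yes

A valid assignment using 4 discs:
  disc 1: 350 + 125 = 475
  disc 2: 350 + 100 + 50 = 500
  disc 3: 300 + 100 = 400
  disc 4: 300 = 300
Every load is within 500 MB, so 4 discs suffice.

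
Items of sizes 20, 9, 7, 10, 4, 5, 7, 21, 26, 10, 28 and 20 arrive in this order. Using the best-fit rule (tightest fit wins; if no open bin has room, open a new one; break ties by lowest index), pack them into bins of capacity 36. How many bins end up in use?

6

  20 → bin 1 (new)  [load 20/36]
  9 → bin 1  [load 29/36]
  7 → bin 1  [load 36/36]
  10 → bin 2 (new)  [load 10/36]
  4 → bin 2  [load 14/36]
  5 → bin 2  [load 19/36]
  7 → bin 2  [load 26/36]
  21 → bin 3 (new)  [load 21/36]
  26 → bin 4 (new)  [load 26/36]
  10 → bin 2  [load 36/36]
  28 → bin 5 (new)  [load 28/36]
  20 → bin 6 (new)  [load 20/36]
6 bins opened.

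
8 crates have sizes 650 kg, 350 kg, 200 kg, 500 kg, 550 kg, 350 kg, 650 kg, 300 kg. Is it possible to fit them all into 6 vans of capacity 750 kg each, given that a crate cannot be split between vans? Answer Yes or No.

Yes

A valid assignment using 6 vans:
  van 1: 650 = 650
  van 2: 650 = 650
  van 3: 550 + 200 = 750
  van 4: 500 = 500
  van 5: 350 + 350 = 700
  van 6: 300 = 300
Every load is within 750 kg, so 6 vans suffice.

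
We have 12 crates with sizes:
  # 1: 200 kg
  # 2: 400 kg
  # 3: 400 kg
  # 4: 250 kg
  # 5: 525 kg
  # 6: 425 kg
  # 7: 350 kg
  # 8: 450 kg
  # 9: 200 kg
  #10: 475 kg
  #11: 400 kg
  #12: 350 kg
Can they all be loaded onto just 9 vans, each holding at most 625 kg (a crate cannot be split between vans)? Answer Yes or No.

Yes

A valid assignment using 9 vans:
  van 1: 525 = 525
  van 2: 475 = 475
  van 3: 450 = 450
  van 4: 425 + 200 = 625
  van 5: 400 + 200 = 600
  van 6: 400 = 400
  van 7: 400 = 400
  van 8: 350 + 250 = 600
  van 9: 350 = 350
Every load is within 625 kg, so 9 vans suffice.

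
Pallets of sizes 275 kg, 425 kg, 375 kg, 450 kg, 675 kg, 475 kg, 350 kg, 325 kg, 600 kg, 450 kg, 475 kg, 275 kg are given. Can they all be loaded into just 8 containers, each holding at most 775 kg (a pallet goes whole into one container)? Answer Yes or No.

A valid assignment using 8 containers:
  container 1: 675 = 675
  container 2: 600 = 600
  container 3: 475 + 275 = 750
  container 4: 475 + 275 = 750
  container 5: 450 + 325 = 775
  container 6: 450 = 450
  container 7: 425 + 350 = 775
  container 8: 375 = 375
Every load is within 775 kg, so 8 containers suffice.

Yes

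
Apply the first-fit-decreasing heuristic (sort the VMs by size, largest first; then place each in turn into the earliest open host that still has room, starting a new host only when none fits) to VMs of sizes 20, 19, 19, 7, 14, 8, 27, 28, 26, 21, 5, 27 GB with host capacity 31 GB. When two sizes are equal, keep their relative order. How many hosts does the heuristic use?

Sorted descending: 28, 27, 27, 26, 21, 20, 19, 19, 14, 8, 7, 5.
  28 → host 1 (new)  [load 28/31]
  27 → host 2 (new)  [load 27/31]
  27 → host 3 (new)  [load 27/31]
  26 → host 4 (new)  [load 26/31]
  21 → host 5 (new)  [load 21/31]
  20 → host 6 (new)  [load 20/31]
  19 → host 7 (new)  [load 19/31]
  19 → host 8 (new)  [load 19/31]
  14 → host 9 (new)  [load 14/31]
  8 → host 5  [load 29/31]
  7 → host 6  [load 27/31]
  5 → host 4  [load 31/31]
9 hosts opened.

9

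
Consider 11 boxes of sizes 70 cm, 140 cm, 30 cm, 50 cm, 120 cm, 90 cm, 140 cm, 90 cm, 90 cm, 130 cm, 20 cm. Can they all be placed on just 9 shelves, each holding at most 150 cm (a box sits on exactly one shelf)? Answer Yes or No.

Yes

A valid assignment using 8 shelves:
  shelf 1: 140 = 140
  shelf 2: 140 = 140
  shelf 3: 130 + 20 = 150
  shelf 4: 120 + 30 = 150
  shelf 5: 90 + 50 = 140
  shelf 6: 90 = 90
  shelf 7: 90 = 90
  shelf 8: 70 = 70
That uses only 8 ≤ 9, so 9 shelves are enough.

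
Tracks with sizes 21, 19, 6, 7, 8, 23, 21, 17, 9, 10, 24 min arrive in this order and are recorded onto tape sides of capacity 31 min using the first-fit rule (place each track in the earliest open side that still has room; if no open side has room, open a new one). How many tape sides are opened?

6

  21 → side 1 (new)  [load 21/31]
  19 → side 2 (new)  [load 19/31]
  6 → side 1  [load 27/31]
  7 → side 2  [load 26/31]
  8 → side 3 (new)  [load 8/31]
  23 → side 3  [load 31/31]
  21 → side 4 (new)  [load 21/31]
  17 → side 5 (new)  [load 17/31]
  9 → side 4  [load 30/31]
  10 → side 5  [load 27/31]
  24 → side 6 (new)  [load 24/31]
6 tape sides opened.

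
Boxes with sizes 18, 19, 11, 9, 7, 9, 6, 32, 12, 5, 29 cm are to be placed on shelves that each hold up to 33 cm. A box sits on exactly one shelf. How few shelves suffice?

5

Total = 32 + 29 + 19 + 18 + 12 + 11 + 9 + 9 + 7 + 6 + 5 = 157 cm.
Lower bound: ⌈157/33⌉ = 5 shelves.
A packing using 5 shelves:
  shelf 1: 32 = 32
  shelf 2: 29 = 29
  shelf 3: 19 + 12 = 31
  shelf 4: 18 + 9 + 6 = 33
  shelf 5: 11 + 9 + 7 + 5 = 32
This matches the lower bound, so 5 is optimal.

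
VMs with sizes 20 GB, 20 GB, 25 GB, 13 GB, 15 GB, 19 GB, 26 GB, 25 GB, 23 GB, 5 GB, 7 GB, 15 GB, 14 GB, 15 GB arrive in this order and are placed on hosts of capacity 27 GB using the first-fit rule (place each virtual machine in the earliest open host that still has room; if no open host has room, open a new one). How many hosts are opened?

  20 → host 1 (new)  [load 20/27]
  20 → host 2 (new)  [load 20/27]
  25 → host 3 (new)  [load 25/27]
  13 → host 4 (new)  [load 13/27]
  15 → host 5 (new)  [load 15/27]
  19 → host 6 (new)  [load 19/27]
  26 → host 7 (new)  [load 26/27]
  25 → host 8 (new)  [load 25/27]
  23 → host 9 (new)  [load 23/27]
  5 → host 1  [load 25/27]
  7 → host 2  [load 27/27]
  15 → host 10 (new)  [load 15/27]
  14 → host 4  [load 27/27]
  15 → host 11 (new)  [load 15/27]
11 hosts opened.

11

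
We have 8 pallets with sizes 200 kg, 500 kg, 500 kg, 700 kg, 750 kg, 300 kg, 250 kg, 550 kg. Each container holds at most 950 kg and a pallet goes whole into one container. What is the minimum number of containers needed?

5

Total = 750 + 700 + 550 + 500 + 500 + 300 + 250 + 200 = 3750 kg.
Lower bound: ⌈3750/950⌉ = 4 containers.
Also, 5 pallets each exceed 475 kg, and no two of those can share a container, so at least 5 containers are needed.
A packing using 5 containers:
  container 1: 750 + 200 = 950
  container 2: 700 + 250 = 950
  container 3: 550 + 300 = 850
  container 4: 500 = 500
  container 5: 500 = 500
This matches the lower bound, so 5 is optimal.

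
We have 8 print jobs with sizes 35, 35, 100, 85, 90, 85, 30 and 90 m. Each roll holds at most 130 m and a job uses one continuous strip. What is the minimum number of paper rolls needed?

Total = 100 + 90 + 90 + 85 + 85 + 35 + 35 + 30 = 550 m.
Lower bound: ⌈550/130⌉ = 5 paper rolls.
A packing using 5 paper rolls:
  roll 1: 100 + 30 = 130
  roll 2: 90 + 35 = 125
  roll 3: 90 + 35 = 125
  roll 4: 85 = 85
  roll 5: 85 = 85
This matches the lower bound, so 5 is optimal.

5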